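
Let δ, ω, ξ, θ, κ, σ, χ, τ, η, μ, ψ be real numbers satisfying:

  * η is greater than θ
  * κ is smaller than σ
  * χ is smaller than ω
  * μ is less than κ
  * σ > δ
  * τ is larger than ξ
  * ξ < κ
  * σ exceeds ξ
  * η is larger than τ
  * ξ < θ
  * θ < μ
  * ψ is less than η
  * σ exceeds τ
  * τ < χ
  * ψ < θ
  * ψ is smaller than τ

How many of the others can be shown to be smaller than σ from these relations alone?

7

The elements the relations force below σ are ξ, ψ, τ, θ, μ, δ, κ — no chain reaches any other.
That is 7.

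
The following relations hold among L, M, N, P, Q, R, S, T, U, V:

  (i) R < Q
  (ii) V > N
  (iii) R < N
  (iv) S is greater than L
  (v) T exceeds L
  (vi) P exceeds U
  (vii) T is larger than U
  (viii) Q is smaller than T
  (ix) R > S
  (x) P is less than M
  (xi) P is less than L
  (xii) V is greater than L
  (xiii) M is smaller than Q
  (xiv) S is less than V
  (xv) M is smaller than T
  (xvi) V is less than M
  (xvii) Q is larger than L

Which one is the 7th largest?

S

Piecing the relations together gives one ordering: U < P < L < S < R < N < V < M < Q < T.
The 7th largest is S.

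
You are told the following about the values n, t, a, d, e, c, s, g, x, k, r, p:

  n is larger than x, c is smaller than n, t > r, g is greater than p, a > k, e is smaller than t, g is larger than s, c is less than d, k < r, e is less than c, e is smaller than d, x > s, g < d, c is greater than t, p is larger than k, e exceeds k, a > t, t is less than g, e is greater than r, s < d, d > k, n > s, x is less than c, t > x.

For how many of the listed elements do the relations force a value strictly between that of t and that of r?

Chaining upward from r reaches: e, g, c, d, n, a.
Chaining downward from t reaches: k, e, s, x.
Strictly between r and t are those in both lists: e — 1 element.

1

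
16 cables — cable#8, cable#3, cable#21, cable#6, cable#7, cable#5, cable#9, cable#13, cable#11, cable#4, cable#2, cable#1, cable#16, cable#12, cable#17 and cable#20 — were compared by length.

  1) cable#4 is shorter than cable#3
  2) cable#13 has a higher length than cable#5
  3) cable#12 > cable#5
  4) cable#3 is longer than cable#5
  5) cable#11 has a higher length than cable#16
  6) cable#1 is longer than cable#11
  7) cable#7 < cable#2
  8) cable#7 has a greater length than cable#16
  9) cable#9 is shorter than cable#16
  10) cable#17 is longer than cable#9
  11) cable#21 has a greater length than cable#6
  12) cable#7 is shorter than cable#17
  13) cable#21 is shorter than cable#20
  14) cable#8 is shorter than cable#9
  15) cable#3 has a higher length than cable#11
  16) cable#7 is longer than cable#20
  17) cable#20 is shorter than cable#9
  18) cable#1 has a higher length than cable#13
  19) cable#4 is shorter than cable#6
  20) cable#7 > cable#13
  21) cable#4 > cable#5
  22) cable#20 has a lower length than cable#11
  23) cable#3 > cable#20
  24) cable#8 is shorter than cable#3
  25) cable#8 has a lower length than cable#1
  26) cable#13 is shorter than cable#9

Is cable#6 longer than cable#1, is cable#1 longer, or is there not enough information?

cable#1

cable#6 < cable#21 and cable#21 < cable#20 give cable#6 < cable#20.
Then cable#20 < cable#9 extends the chain to cable#9.
With cable#9 < cable#16: cable#6 < cable#21 < cable#20 < cable#9 < cable#16.
With cable#16 < cable#11: cable#6 < cable#21 < cable#20 < cable#9 < cable#16 < cable#11.
Then cable#11 < cable#1 extends the chain to cable#1.
So cable#1 is longer.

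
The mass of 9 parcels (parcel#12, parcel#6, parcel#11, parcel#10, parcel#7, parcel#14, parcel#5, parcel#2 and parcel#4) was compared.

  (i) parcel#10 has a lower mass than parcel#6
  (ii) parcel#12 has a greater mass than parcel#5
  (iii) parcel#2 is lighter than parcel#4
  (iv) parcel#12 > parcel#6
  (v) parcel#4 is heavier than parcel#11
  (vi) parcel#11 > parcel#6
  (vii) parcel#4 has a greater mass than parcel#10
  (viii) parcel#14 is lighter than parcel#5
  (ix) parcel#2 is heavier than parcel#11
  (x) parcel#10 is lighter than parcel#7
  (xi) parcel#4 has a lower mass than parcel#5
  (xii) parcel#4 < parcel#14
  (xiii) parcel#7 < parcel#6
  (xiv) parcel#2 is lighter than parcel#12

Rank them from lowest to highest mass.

parcel#10 < parcel#7 < parcel#6 < parcel#11 < parcel#2 < parcel#4 < parcel#14 < parcel#5 < parcel#12

Nothing is placed below parcel#10, so it is least; from there parcel#10 < parcel#7; parcel#7 < parcel#6; parcel#6 < parcel#11; parcel#11 < parcel#2; parcel#2 < parcel#4; parcel#4 < parcel#14; parcel#14 < parcel#5; parcel#5 < parcel#12, each given directly.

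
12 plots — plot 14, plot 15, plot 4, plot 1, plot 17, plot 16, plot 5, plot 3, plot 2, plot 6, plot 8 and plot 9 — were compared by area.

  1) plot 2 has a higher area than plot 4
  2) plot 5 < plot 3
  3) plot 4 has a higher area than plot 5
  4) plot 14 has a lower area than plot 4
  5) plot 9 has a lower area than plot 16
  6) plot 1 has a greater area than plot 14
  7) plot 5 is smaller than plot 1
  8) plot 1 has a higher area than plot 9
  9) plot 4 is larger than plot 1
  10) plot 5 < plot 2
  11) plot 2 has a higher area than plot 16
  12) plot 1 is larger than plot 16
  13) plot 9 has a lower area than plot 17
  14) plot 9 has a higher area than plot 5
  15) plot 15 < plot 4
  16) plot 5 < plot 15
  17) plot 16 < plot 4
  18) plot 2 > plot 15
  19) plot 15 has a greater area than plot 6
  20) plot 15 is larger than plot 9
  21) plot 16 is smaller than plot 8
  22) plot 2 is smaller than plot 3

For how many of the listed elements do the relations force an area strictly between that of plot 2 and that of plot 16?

Chaining upward from plot 16 reaches: plot 1, plot 4, plot 8, plot 3.
Chaining downward from plot 2 reaches: plot 5, plot 9, plot 6, plot 14, plot 1, plot 15, plot 4.
Strictly between plot 16 and plot 2 are those in both lists: plot 1, plot 4 — 2 elements.

2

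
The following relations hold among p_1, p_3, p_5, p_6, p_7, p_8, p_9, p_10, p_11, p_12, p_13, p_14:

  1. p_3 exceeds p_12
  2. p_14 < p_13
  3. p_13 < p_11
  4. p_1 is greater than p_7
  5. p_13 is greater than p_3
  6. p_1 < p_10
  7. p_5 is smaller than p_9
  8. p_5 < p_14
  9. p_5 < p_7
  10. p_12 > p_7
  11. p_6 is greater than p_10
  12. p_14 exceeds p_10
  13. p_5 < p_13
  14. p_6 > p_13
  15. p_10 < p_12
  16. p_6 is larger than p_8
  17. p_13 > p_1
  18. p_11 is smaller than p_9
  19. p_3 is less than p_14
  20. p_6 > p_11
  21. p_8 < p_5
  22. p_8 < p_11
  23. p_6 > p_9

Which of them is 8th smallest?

p_14

Chaining the given pairs: p_8 < p_5 < p_7 < p_1 < p_10 < p_12 < p_3 < p_14 < p_13 < p_11 < p_9 < p_6.
The 8th smallest is p_14.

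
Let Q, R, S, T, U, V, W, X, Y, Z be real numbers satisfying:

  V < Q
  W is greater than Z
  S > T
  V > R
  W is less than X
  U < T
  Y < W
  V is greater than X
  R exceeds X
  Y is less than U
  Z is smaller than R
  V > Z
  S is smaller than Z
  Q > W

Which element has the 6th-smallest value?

Piecing the relations together gives one ordering: Y < U < T < S < Z < W < X < R < V < Q.
Counting 6 from the smallest end gives W.

W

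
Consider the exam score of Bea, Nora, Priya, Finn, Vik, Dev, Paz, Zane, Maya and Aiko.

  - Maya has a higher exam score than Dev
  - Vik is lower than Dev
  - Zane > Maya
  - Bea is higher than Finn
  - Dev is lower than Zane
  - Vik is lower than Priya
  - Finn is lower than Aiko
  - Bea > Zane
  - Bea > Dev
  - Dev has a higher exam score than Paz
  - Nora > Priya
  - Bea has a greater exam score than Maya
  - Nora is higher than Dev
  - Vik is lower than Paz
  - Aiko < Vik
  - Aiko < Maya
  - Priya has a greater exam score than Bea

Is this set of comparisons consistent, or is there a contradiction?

consistent

The single ordering Finn < Aiko < Vik < Paz < Dev < Maya < Zane < Bea < Priya < Nora satisfies every listed relation, so no contradiction arises.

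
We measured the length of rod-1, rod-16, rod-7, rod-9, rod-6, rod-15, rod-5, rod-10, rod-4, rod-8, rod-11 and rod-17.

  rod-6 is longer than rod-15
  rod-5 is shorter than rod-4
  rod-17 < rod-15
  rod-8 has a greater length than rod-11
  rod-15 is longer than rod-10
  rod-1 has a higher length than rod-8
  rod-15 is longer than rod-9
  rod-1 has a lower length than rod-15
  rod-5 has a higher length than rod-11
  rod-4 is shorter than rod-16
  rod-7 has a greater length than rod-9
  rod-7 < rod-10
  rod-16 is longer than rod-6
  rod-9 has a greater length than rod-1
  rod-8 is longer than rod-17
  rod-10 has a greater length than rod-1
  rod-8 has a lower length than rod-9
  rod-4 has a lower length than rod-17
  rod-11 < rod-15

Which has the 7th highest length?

rod-1

Chaining the given pairs: rod-11 < rod-5 < rod-4 < rod-17 < rod-8 < rod-1 < rod-9 < rod-7 < rod-10 < rod-15 < rod-6 < rod-16.
Counting 7 from the largest end gives rod-1.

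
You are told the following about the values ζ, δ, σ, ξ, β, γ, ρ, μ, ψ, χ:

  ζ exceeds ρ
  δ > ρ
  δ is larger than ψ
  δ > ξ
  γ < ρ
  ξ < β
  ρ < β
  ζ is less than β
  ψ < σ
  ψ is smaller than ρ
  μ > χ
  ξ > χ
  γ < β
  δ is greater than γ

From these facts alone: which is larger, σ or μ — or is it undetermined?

undetermined

Following every chain through μ: below μ we get χ.
σ is not reached, and no chain runs the other way from σ to μ.
So the given relations leave the order of μ and σ undetermined.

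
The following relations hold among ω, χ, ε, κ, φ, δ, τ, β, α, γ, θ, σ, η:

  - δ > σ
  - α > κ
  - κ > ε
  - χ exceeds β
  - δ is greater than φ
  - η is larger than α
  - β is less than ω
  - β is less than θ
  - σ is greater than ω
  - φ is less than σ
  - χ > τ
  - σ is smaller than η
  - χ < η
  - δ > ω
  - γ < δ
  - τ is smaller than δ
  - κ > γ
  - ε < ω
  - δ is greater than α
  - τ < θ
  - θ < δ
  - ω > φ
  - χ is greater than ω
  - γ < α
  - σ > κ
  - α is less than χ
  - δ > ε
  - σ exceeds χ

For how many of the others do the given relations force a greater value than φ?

From φ the given relations immediately reach ω, σ, δ.
From those, χ, η — 5 in total.
Nothing else is reachable above φ; 5 in all.

5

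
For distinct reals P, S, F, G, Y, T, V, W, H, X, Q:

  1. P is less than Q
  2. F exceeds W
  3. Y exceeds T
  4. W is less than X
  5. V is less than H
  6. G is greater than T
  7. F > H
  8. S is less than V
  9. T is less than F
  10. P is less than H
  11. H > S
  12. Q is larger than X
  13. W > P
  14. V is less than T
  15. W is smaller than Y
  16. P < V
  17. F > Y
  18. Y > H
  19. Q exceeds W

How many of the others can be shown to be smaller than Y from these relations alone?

From Y the given relations immediately reach W, H, T.
From those, P, S, V — 6 in total.
Nothing else is reachable below Y; 6 in all.

6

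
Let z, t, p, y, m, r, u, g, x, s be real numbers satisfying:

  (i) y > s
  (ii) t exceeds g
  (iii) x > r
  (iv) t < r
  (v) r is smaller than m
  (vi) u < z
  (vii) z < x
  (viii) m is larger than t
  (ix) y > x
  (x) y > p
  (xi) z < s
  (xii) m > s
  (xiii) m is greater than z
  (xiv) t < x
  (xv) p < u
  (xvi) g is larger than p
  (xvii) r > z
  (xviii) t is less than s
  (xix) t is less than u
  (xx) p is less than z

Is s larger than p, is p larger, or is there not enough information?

Following the relations from p: p < g < t < u < z < s.
So s is larger.

s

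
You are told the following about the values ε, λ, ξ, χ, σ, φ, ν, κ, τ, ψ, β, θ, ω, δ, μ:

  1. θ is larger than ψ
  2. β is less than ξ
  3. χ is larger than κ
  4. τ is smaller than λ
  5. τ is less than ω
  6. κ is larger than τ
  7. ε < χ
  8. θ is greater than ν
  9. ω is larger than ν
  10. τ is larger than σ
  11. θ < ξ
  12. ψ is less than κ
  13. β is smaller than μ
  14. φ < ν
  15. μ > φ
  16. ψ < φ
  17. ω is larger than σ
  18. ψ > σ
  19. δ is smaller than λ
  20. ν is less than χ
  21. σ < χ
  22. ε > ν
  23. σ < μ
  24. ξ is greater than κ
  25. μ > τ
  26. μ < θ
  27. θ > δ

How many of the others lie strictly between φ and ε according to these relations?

1

The relations place φ below ε. An element lies strictly between them when it is forced above φ and also forced below ε.
Above φ: {μ, ν, ω, θ, ξ, χ}. Below ε: {σ, ψ, ν}.
Intersection: {ν} — 1.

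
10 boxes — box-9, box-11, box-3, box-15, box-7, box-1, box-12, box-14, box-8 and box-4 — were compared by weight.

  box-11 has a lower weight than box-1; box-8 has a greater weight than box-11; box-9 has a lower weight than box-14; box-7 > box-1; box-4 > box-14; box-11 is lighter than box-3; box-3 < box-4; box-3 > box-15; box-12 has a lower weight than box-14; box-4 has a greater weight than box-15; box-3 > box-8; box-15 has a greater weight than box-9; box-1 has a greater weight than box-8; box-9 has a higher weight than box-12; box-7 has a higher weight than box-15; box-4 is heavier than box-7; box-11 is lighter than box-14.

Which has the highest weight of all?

box-4

box-12 is not greatest since box-12 < box-9; box-9 is not greatest since box-9 < box-14; box-11 is not greatest since box-11 < box-14; box-15 is not greatest since box-15 < box-3; box-14 is not greatest since box-14 < box-4; box-8 is not greatest since box-8 < box-3; box-1 is not greatest since box-1 < box-7; box-7 is not greatest since box-7 < box-4; box-3 is not greatest since box-3 < box-4.
Only box-4 has nothing above it, so box-4 is the highest weight.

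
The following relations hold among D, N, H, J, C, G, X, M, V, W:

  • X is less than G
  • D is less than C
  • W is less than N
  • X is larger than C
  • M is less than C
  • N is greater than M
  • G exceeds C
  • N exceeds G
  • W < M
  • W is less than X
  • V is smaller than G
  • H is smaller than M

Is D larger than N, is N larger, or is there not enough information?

Chaining the given relations: D < C < X < G < N.
So N is larger.

N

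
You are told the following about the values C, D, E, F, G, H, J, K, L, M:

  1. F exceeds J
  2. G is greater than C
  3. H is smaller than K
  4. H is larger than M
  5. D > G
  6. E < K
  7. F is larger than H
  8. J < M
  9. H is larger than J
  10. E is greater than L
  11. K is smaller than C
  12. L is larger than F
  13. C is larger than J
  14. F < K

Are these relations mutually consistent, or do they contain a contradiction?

consistent

Every relation is compatible with J < M < H < F < L < E < K < C < G < D; the set is consistent.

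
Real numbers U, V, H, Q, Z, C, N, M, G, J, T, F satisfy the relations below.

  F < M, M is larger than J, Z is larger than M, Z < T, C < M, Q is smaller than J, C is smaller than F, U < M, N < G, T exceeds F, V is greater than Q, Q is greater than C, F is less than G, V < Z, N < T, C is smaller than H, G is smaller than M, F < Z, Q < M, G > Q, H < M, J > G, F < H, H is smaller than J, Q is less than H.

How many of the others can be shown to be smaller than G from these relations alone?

4

The elements the relations force below G are C, Q, F, N — no chain reaches any other.
That is 4.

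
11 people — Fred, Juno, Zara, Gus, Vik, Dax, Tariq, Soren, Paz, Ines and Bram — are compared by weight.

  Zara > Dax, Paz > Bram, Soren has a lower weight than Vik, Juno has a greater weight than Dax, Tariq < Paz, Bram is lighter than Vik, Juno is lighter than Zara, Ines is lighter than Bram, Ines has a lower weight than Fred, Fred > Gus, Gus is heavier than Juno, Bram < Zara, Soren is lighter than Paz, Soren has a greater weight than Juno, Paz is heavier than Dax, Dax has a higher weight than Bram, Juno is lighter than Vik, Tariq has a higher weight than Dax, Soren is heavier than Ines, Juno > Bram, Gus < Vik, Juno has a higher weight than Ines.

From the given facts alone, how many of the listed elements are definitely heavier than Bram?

9

The elements the relations force above Bram are Dax, Juno, Tariq, Soren, Zara, Paz, Gus, Fred, Vik — no chain reaches any other.
That is 9.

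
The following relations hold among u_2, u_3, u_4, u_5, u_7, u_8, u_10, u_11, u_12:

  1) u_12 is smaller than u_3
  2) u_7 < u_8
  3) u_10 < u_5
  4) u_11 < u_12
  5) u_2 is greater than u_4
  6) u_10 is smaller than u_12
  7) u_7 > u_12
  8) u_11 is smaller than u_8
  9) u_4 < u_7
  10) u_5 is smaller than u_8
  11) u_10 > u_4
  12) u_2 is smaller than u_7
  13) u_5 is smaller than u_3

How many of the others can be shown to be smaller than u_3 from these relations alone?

From u_3 the given relations immediately reach u_12, u_5.
From those, u_10, u_11 — 4 in total.
From those, u_4 — 5 in total.
Nothing else is reachable below u_3; 5 in all.

5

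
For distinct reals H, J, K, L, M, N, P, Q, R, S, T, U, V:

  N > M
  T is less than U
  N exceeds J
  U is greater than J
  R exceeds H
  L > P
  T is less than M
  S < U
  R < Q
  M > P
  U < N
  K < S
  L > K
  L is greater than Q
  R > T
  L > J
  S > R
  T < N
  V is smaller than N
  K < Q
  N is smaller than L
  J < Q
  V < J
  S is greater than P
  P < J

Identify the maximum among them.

Chaining downward from L: directly below it, P, K, J, Q, N; then T, V, R, M, U; then H, S.
That covers every other element, and nothing is given above L, so L is the maximum.

L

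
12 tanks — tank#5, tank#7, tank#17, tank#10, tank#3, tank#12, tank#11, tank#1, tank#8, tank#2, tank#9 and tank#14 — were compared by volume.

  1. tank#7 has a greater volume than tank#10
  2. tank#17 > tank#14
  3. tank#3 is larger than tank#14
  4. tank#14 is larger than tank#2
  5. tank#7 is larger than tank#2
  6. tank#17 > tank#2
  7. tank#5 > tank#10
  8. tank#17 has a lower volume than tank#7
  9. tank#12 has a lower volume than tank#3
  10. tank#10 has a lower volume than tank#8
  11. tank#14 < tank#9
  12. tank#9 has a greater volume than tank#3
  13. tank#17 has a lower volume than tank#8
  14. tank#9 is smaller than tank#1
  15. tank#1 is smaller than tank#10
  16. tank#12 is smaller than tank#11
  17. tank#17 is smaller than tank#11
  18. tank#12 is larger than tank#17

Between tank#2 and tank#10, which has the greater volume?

tank#10

tank#2 < tank#14 and tank#14 < tank#17 give tank#2 < tank#17.
With tank#17 < tank#12: tank#2 < tank#14 < tank#17 < tank#12.
With tank#12 < tank#3: tank#2 < tank#14 < tank#17 < tank#12 < tank#3.
With tank#3 < tank#9: tank#2 < tank#14 < tank#17 < tank#12 < tank#3 < tank#9.
Then tank#9 < tank#1 extends the chain to tank#1.
With tank#1 < tank#10: tank#2 < tank#14 < tank#17 < tank#12 < tank#3 < tank#9 < tank#1 < tank#10.
So tank#2 < tank#10; tank#10 is the larger of the two.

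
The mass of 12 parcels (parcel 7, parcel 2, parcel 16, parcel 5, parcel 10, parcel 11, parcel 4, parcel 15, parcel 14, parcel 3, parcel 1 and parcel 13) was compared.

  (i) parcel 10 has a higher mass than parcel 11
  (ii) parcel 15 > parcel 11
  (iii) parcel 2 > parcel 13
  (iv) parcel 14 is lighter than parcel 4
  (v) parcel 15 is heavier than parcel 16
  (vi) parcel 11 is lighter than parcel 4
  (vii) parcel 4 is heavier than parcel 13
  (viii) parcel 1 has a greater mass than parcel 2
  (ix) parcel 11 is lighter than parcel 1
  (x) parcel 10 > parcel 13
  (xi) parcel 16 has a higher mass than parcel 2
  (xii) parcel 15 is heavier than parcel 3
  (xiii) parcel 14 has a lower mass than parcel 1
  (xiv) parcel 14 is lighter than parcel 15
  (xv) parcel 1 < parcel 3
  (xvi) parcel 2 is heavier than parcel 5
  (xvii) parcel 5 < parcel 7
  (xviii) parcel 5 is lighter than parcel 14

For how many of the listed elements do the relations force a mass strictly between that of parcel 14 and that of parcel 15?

Chaining upward from parcel 14 reaches: parcel 4, parcel 1, parcel 3.
Chaining downward from parcel 15 reaches: parcel 5, parcel 13, parcel 2, parcel 11, parcel 16, parcel 1, parcel 3.
Strictly between parcel 14 and parcel 15 are those in both lists: parcel 1, parcel 3 — 2 elements.

2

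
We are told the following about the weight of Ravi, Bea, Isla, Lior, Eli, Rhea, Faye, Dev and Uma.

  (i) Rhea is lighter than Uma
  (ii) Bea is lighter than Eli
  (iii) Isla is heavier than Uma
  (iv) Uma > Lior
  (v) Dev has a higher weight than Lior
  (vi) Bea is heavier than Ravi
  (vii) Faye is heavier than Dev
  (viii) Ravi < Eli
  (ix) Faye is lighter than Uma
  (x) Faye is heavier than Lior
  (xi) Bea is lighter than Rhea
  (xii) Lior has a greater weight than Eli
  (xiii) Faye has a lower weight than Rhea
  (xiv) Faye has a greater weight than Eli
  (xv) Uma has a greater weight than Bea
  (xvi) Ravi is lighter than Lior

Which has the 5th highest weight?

Dev

Chaining the given pairs: Ravi < Bea < Eli < Lior < Dev < Faye < Rhea < Uma < Isla.
Counting 5 from the largest end gives Dev.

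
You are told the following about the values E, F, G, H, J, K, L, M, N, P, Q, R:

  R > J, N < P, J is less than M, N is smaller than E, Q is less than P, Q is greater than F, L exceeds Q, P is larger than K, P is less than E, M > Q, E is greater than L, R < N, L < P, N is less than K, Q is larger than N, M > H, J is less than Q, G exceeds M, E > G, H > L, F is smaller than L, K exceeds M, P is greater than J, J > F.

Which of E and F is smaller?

F < J and J < R give F < R.
With R < N: F < J < R < N.
Then N < Q extends the chain to Q.
With Q < L: F < J < R < N < Q < L.
Then L < H extends the chain to H.
With H < M: F < J < R < N < Q < L < H < M.
Then M < K extends the chain to K.
Then K < P extends the chain to P.
Then P < E extends the chain to E.
So F < E; F is the smaller of the two.

F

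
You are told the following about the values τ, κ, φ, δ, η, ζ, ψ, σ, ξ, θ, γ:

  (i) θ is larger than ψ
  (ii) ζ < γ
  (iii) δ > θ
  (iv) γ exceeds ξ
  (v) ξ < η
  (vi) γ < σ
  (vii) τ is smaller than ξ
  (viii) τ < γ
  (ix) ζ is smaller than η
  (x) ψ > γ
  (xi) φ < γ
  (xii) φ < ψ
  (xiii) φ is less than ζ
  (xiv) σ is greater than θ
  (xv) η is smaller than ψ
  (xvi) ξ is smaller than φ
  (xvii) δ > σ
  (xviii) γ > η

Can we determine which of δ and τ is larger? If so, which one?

δ

Link the given pairs in sequence: τ < ξ; ξ < φ; φ < ζ; ζ < η; η < γ; γ < ψ; ψ < θ; θ < σ; σ < δ.
Together: τ < ξ < φ < ζ < η < γ < ψ < θ < σ < δ.
So δ is larger.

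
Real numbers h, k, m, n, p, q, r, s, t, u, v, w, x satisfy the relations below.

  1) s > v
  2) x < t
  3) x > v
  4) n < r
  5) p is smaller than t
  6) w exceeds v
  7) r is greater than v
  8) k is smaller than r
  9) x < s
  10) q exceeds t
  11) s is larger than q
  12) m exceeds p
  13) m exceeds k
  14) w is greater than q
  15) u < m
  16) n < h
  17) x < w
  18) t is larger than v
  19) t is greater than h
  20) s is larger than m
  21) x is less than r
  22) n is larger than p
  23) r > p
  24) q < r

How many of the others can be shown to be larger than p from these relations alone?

8

From p the given relations immediately reach n, t, m, r.
From those, h, q, s — 7 in total.
From those, w — 8 in total.
No other element is forced above p by the given relations, so the count is 8.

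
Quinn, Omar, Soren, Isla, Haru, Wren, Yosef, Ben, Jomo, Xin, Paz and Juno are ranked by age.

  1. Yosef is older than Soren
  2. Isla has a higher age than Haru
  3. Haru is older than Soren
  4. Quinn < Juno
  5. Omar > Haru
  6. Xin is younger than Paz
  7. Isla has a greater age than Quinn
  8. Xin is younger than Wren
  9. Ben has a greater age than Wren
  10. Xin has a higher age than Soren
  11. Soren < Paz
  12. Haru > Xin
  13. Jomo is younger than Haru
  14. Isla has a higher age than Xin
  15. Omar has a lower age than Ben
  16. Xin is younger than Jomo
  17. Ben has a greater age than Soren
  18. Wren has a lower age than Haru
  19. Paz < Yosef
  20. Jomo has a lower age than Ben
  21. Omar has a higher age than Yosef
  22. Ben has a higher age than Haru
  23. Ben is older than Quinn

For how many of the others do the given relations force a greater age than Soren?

From Soren the given relations immediately reach Xin, Paz, Haru, Yosef, Ben.
From those, Jomo, Wren, Isla, Omar — 9 in total.
Nothing else is reachable above Soren; 9 in all.

9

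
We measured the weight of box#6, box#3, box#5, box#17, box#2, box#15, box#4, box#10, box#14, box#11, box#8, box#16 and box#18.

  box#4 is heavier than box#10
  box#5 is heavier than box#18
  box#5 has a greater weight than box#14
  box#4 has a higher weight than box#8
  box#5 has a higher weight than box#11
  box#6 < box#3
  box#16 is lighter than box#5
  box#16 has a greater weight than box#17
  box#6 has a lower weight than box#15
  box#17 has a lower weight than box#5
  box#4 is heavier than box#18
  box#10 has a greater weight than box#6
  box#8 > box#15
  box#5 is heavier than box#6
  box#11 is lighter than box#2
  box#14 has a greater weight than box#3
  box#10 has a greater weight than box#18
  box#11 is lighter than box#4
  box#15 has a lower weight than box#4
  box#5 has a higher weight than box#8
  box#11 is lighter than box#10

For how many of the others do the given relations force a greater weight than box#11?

4

Directly above box#11: box#10, box#4, box#2, box#5.
Nothing else is reachable above box#11; 4 in all.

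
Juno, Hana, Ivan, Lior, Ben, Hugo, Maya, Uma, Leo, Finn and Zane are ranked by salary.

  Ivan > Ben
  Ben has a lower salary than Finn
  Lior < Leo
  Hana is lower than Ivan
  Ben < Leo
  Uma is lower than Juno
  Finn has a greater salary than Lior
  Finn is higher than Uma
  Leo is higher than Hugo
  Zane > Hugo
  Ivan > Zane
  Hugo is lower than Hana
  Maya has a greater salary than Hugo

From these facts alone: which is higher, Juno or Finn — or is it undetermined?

undetermined

Following every chain through Juno: below Juno we get Uma.
Finn is not reached, and no chain runs the other way from Finn to Juno.
So the given relations leave the order of Juno and Finn undetermined.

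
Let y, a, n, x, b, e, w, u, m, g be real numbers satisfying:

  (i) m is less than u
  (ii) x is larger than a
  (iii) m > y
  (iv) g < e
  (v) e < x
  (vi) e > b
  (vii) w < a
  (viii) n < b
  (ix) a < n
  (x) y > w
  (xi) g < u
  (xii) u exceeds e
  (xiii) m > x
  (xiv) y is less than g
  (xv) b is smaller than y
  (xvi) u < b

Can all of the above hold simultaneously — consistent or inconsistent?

inconsistent

We have u < b stated directly, yet also b < y < g < e < x < m < u by chaining the others — so b < u. Contradiction.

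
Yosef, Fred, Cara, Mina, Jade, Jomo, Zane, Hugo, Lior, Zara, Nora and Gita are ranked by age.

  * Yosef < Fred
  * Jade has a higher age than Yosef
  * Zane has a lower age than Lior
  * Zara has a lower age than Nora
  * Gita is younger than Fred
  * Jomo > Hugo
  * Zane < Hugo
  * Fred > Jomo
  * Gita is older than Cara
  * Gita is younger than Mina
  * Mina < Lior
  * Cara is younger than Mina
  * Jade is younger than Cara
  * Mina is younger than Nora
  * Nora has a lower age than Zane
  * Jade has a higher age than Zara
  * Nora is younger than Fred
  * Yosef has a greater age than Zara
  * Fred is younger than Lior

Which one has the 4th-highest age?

Chaining the given pairs: Zara < Yosef < Jade < Cara < Gita < Mina < Nora < Zane < Hugo < Jomo < Fred < Lior.
Counting 4 from the largest end gives Hugo.

Hugo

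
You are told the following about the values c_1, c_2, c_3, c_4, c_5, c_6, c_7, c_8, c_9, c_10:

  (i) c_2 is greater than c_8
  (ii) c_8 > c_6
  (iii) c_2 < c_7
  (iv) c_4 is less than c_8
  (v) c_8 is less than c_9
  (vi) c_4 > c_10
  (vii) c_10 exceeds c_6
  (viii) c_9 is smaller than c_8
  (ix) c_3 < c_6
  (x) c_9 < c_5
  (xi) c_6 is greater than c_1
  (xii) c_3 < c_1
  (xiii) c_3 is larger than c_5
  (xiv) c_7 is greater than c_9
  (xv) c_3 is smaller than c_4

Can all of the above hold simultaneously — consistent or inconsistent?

inconsistent

We have c_8 < c_9 stated directly, yet also c_9 < c_5 < c_3 < c_1 < c_6 < c_10 < c_4 < c_8 by chaining the others — so c_9 < c_8. Contradiction.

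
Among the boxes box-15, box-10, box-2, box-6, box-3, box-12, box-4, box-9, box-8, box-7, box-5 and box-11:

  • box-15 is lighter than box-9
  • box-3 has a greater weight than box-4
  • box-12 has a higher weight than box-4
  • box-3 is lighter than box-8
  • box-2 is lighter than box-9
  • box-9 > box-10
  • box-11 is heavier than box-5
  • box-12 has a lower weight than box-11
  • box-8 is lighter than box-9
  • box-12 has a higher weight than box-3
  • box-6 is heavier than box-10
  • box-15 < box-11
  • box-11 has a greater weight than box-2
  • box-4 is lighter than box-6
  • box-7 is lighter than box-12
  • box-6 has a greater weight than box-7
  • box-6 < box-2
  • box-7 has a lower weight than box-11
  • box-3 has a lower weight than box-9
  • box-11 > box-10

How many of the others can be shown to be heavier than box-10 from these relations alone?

4

Directly above box-10: box-6, box-9, box-11.
One step further: box-2 (4 so far).
Nothing else is reachable above box-10; 4 in all.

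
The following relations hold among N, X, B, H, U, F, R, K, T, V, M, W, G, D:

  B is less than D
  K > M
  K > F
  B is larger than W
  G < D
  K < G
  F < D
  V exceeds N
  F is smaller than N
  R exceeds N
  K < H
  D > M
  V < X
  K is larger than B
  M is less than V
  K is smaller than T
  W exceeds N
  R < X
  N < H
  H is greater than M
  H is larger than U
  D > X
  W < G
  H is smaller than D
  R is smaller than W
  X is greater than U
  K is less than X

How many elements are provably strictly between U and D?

Chaining upward from U reaches: X, H.
Chaining downward from D reaches: F, N, M, R, V, W, B, K, X, G, H.
Strictly between U and D are those in both lists: X, H — 2 elements.

2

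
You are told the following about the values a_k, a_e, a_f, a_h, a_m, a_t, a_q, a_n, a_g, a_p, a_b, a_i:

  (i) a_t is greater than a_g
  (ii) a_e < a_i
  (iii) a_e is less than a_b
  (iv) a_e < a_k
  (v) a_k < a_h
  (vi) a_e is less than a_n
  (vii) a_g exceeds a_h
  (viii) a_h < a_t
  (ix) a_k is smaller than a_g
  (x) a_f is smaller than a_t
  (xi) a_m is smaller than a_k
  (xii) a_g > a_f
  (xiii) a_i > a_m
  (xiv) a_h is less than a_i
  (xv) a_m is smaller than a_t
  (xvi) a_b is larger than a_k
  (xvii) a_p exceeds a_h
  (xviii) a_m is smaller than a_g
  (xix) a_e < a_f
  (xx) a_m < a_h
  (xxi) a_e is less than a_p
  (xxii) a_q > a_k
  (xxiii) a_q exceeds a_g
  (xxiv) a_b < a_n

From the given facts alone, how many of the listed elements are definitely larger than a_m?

9

Directly above a_m: a_k, a_h, a_g, a_t, a_i.
One step further: a_b, a_p, a_q (8 so far).
One step further: a_n (9 so far).
Nothing else is reachable above a_m; 9 in all.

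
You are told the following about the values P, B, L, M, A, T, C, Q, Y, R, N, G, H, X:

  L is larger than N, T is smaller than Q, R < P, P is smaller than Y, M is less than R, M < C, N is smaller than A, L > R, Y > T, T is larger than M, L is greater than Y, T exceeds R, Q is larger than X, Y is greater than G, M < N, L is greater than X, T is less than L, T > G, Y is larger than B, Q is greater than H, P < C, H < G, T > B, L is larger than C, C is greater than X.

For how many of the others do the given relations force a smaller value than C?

Directly below C: M, X, P.
One step further: R (4 so far).
Nothing else is reachable below C; 4 in all.

4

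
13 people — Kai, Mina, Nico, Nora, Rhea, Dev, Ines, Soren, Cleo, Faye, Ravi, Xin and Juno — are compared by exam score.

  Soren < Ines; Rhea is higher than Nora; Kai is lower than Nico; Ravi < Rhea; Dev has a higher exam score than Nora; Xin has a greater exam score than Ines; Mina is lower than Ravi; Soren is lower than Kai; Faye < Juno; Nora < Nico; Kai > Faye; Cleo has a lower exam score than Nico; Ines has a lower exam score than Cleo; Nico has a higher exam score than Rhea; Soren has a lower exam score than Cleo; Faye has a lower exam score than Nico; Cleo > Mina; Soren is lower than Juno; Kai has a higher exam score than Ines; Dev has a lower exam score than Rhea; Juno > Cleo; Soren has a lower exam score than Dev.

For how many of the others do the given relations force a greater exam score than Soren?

8

Directly above Soren: Ines, Dev, Cleo, Kai, Juno.
One step further: Xin, Rhea, Nico (8 so far).
Nothing else is reachable above Soren; 8 in all.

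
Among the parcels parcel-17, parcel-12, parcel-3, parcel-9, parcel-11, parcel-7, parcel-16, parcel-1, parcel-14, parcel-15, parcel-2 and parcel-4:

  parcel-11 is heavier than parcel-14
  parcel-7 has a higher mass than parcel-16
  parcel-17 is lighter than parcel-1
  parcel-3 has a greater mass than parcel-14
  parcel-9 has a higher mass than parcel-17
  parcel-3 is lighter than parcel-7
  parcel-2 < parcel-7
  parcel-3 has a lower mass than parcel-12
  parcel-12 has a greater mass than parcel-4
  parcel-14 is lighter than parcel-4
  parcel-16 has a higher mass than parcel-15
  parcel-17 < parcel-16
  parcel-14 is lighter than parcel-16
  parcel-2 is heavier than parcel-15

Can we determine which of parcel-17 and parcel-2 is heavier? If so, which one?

Following every chain through parcel-17: above parcel-17 we get parcel-9, parcel-1, parcel-16, parcel-7.
parcel-2 is not reached, and no chain runs the other way from parcel-2 to parcel-17.
So the given relations leave the order of parcel-17 and parcel-2 undetermined.

undetermined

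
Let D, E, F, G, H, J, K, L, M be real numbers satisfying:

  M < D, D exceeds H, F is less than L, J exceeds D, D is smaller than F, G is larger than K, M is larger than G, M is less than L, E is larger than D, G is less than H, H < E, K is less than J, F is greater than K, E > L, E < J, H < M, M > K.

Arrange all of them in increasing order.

Each adjacent pair is fixed by a given relation: K < G; G < H; H < M; M < D; D < F; F < L; L < E; E < J. Chaining them end to end gives the full order.

K < G < H < M < D < F < L < E < J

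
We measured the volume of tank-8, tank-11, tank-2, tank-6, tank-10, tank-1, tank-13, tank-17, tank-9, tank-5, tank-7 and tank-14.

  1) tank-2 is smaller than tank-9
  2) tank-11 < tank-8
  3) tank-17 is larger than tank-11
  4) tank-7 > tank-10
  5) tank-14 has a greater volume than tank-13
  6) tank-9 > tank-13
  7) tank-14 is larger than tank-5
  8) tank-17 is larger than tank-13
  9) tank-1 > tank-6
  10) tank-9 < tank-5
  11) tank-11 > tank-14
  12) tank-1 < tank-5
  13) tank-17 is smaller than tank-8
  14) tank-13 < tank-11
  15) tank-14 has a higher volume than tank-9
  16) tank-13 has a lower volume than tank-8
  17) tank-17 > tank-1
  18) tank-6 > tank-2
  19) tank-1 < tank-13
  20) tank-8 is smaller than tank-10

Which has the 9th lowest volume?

Chaining the given pairs: tank-2 < tank-6 < tank-1 < tank-13 < tank-9 < tank-5 < tank-14 < tank-11 < tank-17 < tank-8 < tank-10 < tank-7.
Counting 9 from the smallest end gives tank-17.

tank-17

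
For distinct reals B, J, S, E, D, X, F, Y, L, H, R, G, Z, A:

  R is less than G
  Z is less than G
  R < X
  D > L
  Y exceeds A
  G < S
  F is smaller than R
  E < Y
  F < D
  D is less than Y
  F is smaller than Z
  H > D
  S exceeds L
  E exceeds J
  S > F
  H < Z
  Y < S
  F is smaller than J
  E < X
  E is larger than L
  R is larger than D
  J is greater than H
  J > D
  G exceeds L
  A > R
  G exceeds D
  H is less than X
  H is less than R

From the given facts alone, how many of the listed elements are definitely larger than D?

10

From D the given relations immediately reach H, R, J, G, Y.
From those, Z, E, A, S, X — 10 in total.
No other element is forced above D by the given relations, so the count is 10.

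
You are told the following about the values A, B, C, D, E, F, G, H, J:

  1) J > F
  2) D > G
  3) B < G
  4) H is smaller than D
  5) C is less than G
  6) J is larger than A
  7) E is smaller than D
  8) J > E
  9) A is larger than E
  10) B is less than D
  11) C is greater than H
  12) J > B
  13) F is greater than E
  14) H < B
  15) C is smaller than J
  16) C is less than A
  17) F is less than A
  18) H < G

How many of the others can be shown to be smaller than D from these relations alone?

5

The elements the relations force below D are H, E, C, B, G — no chain reaches any other.
That is 5.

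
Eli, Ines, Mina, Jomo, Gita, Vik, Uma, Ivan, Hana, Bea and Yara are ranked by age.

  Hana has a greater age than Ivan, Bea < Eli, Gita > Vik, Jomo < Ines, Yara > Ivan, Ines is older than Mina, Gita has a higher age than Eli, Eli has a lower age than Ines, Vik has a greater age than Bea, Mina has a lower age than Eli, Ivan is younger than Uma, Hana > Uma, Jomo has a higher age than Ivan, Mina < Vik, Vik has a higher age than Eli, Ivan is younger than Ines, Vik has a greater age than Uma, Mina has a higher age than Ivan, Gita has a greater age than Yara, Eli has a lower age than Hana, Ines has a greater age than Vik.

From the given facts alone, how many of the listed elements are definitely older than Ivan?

9

Directly above Ivan: Yara, Mina, Uma, Hana, Jomo, Ines.
One step further: Eli, Vik, Gita (9 so far).
Nothing else is reachable above Ivan; 9 in all.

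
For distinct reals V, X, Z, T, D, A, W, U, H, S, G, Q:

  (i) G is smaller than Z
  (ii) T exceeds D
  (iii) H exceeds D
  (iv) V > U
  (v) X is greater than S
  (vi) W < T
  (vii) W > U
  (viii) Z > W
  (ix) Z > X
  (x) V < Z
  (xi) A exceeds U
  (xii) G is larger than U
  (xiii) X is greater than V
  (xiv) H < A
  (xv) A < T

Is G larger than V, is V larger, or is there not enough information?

Following every chain through V: above V we get X, Z; below V we get U.
G is not reached, and no chain runs the other way from G to V.
So the given relations leave the order of V and G undetermined.

undetermined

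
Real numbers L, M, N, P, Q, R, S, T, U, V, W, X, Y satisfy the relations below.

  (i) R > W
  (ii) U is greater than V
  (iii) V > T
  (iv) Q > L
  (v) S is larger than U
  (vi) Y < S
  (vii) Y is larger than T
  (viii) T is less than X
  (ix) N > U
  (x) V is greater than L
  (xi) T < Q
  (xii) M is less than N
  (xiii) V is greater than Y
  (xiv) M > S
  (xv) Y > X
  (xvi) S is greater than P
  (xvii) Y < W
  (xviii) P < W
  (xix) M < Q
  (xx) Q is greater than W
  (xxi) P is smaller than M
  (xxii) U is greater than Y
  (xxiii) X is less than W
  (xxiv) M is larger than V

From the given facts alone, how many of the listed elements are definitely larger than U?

4

From U the given relations immediately reach S, N.
From those, M — 3 in total.
From those, Q — 4 in total.
No other element is forced above U by the given relations, so the count is 4.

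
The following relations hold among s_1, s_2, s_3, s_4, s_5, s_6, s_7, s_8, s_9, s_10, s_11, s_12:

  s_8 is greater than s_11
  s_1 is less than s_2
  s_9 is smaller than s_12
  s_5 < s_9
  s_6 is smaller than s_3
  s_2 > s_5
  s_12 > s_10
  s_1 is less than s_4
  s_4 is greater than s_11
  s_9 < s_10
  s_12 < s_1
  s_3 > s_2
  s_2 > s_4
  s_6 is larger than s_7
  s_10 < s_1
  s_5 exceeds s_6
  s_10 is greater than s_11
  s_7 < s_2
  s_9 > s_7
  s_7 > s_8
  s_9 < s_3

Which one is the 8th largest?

s_5

The consecutive relations fix a unique order: s_11 < s_8 < s_7 < s_6 < s_5 < s_9 < s_10 < s_12 < s_1 < s_4 < s_2 < s_3.
The 8th largest is s_5.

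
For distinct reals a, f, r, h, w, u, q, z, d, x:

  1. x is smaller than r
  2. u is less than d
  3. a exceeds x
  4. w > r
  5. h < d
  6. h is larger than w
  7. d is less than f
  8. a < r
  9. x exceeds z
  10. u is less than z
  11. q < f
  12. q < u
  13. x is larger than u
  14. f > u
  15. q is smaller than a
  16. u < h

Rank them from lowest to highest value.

The consecutive links are each given: q < u; u < z; z < x; x < a; a < r; r < w; w < h; h < d; d < f.

q < u < z < x < a < r < w < h < d < f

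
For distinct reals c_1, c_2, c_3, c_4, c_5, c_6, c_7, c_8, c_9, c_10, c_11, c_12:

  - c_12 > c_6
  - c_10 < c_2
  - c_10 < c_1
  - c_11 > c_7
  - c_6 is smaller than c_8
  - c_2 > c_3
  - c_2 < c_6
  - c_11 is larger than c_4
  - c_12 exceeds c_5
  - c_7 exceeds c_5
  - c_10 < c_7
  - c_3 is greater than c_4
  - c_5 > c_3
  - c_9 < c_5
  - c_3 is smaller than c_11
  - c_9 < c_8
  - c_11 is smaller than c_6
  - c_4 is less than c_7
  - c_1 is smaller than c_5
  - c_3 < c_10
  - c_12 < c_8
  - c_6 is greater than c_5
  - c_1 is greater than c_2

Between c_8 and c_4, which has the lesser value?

c_4

Following the relations from c_4: c_4 < c_3 < c_10 < c_2 < c_1 < c_5 < c_7 < c_11 < c_6 < c_12 < c_8.
So c_4 < c_8; c_4 is the smaller of the two.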